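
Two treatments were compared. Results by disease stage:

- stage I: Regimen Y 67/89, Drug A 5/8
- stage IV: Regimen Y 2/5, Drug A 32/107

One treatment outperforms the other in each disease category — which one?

Stage I: Regimen Y 67/89 = 75.3%, Drug A 5/8 = 62.5% → Regimen Y
Stage IV: Regimen Y 2/5 = 40.0%, Drug A 32/107 = 29.9% → Regimen Y
Regimen Y has the higher rate in both groups.

Regimen Y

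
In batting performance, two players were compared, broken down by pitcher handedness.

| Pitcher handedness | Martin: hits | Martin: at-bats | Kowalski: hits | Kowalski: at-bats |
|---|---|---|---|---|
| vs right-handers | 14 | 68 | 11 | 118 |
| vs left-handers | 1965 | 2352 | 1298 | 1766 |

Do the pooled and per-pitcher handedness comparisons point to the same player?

Vs right-handers: Martin 14/68 = 20.6%, Kowalski 11/118 = 9.3% → Martin
Vs left-handers: Martin 1965/2352 = 83.5%, Kowalski 1298/1766 = 73.5% → Martin
Overall: Martin 1979/2420 = 81.8%, Kowalski 1309/1884 = 69.5% → Martin
Martin wins overall and in every pitcher group — no reversal.

Yes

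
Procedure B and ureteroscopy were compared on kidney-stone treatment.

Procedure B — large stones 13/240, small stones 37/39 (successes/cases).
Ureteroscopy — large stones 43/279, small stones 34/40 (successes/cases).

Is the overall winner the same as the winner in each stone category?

No

Large stones: Procedure B 13/240 = 5.4%, ureteroscopy 43/279 = 15.4% → ureteroscopy
Small stones: Procedure B 37/39 = 94.9%, ureteroscopy 34/40 = 85.0% → Procedure B
Overall: Procedure B 50/279 = 17.9%, ureteroscopy 77/319 = 24.1% → ureteroscopy
Neither sweeps: Procedure B wins 1 of 2 groups, ureteroscopy wins 1. Ureteroscopy wins overall but not every group — no Simpson reversal.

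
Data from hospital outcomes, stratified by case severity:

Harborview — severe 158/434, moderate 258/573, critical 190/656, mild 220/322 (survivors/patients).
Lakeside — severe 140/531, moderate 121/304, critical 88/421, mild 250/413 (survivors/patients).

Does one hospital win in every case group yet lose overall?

No

Severe: Harborview 158/434 = 36.4%, Lakeside 140/531 = 26.4% → Harborview
Moderate: Harborview 258/573 = 45.0%, Lakeside 121/304 = 39.8% → Harborview
Critical: Harborview 190/656 = 29.0%, Lakeside 88/421 = 20.9% → Harborview
Mild: Harborview 220/322 = 68.3%, Lakeside 250/413 = 60.5% → Harborview
Overall: Harborview 826/1985 = 41.6%, Lakeside 599/1669 = 35.9% → Harborview
Harborview wins overall and in every case group — no reversal.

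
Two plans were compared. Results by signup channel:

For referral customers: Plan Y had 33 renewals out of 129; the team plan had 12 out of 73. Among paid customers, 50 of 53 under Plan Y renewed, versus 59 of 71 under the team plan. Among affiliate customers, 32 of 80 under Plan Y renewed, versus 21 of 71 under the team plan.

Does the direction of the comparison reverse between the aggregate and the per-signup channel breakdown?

No

Referral: Plan Y 33/129 = 25.6%, the team plan 12/73 = 16.4% → Plan Y
Paid: Plan Y 50/53 = 94.3%, the team plan 59/71 = 83.1% → Plan Y
Affiliate: Plan Y 32/80 = 40.0%, the team plan 21/71 = 29.6% → Plan Y
Overall: Plan Y 115/262 = 43.9%, the team plan 92/215 = 42.8% → Plan Y
Plan Y wins overall and in every signup group — no reversal.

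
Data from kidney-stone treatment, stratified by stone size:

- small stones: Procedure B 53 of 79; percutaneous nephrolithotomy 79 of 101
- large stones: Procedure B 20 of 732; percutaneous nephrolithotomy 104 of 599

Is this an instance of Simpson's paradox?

Small stones: Procedure B 53/79 = 67.1%, percutaneous nephrolithotomy 79/101 = 78.2% → percutaneous nephrolithotomy
Large stones: Procedure B 20/732 = 2.7%, percutaneous nephrolithotomy 104/599 = 17.4% → percutaneous nephrolithotomy
Overall: Procedure B 73/811 = 9.0%, percutaneous nephrolithotomy 183/700 = 26.1% → percutaneous nephrolithotomy
Percutaneous nephrolithotomy wins overall and in every stone group — no reversal.

No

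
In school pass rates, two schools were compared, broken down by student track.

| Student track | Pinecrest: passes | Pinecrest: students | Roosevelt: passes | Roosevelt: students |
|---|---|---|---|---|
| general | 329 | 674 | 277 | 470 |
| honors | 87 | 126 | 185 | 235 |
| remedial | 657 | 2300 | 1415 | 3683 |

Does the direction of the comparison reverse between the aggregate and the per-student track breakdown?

General: Pinecrest 329/674 = 48.8%, Roosevelt 277/470 = 58.9% → Roosevelt
Honors: Pinecrest 87/126 = 69.0%, Roosevelt 185/235 = 78.7% → Roosevelt
Remedial: Pinecrest 657/2300 = 28.6%, Roosevelt 1415/3683 = 38.4% → Roosevelt
Overall: Pinecrest 1073/3100 = 34.6%, Roosevelt 1877/4388 = 42.8% → Roosevelt
Roosevelt wins overall and in every student group — no reversal.

No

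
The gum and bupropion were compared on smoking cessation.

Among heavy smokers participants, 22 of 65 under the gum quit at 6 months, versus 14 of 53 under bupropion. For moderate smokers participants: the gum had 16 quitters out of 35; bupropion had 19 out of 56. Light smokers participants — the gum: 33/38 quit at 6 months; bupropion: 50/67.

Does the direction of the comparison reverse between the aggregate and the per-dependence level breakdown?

Heavy smokers: the gum 22/65 = 33.8%, bupropion 14/53 = 26.4% → the gum
Moderate smokers: the gum 16/35 = 45.7%, bupropion 19/56 = 33.9% → the gum
Light smokers: the gum 33/38 = 86.8%, bupropion 50/67 = 74.6% → the gum
Overall: the gum 71/138 = 51.4%, bupropion 83/176 = 47.2% → the gum
The gum wins overall and in every dependence group — no reversal.

No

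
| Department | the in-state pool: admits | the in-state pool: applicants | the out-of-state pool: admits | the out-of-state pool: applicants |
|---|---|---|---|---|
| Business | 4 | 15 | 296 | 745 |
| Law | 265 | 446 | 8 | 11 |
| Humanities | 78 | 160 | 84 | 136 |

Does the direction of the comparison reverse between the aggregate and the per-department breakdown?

Yes

Business: the in-state pool 4/15 = 26.7%, the out-of-state pool 296/745 = 39.7% → the out-of-state pool
Law: the in-state pool 265/446 = 59.4%, the out-of-state pool 8/11 = 72.7% → the out-of-state pool
Humanities: the in-state pool 78/160 = 48.8%, the out-of-state pool 84/136 = 61.8% → the out-of-state pool
Overall: the in-state pool 347/621 = 55.9%, the out-of-state pool 388/892 = 43.5% → the in-state pool
The out-of-state pool wins each department group but the in-state pool wins overall — the comparison reverses. The out-of-state pool's applicants skew toward Business, which has a lower base rate.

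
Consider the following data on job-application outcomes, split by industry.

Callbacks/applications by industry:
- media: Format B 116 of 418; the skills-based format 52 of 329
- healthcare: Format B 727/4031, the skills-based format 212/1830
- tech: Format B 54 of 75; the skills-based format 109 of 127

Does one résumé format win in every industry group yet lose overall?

No

Media: Format B 116/418 = 27.8%, the skills-based format 52/329 = 15.8% → Format B
Healthcare: Format B 727/4031 = 18.0%, the skills-based format 212/1830 = 11.6% → Format B
Tech: Format B 54/75 = 72.0%, the skills-based format 109/127 = 85.8% → the skills-based format
Overall: Format B 897/4524 = 19.8%, the skills-based format 373/2286 = 16.3% → Format B
Neither sweeps: Format B wins 2 of 3 groups, the skills-based format wins 1. Format B wins overall but not every group — no Simpson reversal.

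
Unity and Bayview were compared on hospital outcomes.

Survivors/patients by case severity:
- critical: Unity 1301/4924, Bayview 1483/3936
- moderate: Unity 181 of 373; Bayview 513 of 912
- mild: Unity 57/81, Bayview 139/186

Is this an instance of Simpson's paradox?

Critical: Unity 1301/4924 = 26.4%, Bayview 1483/3936 = 37.7% → Bayview
Moderate: Unity 181/373 = 48.5%, Bayview 513/912 = 56.2% → Bayview
Mild: Unity 57/81 = 70.4%, Bayview 139/186 = 74.7% → Bayview
Overall: Unity 1539/5378 = 28.6%, Bayview 2135/5034 = 42.4% → Bayview
Bayview wins overall and in every case group — no reversal.

No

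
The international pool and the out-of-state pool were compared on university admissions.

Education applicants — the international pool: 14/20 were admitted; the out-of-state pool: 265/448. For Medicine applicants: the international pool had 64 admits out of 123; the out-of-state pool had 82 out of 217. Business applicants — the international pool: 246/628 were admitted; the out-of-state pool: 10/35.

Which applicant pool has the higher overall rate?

Education: the international pool 14/20 = 70.0%, the out-of-state pool 265/448 = 59.2% → the international pool
Medicine: the international pool 64/123 = 52.0%, the out-of-state pool 82/217 = 37.8% → the international pool
Business: the international pool 246/628 = 39.2%, the out-of-state pool 10/35 = 28.6% → the international pool
Overall: the international pool 324/771 = 42.0%, the out-of-state pool 357/700 = 51.0% → the out-of-state pool
(The international pool wins every department group but the out-of-state pool wins overall — the international pool's applicants skew toward the low-rate Business group.)

the out-of-state pool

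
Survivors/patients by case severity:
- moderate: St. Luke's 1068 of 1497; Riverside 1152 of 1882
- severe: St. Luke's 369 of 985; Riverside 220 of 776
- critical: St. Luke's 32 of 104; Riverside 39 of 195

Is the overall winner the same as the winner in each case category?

Moderate: St. Luke's 1068/1497 = 71.3%, Riverside 1152/1882 = 61.2% → St. Luke's
Severe: St. Luke's 369/985 = 37.5%, Riverside 220/776 = 28.4% → St. Luke's
Critical: St. Luke's 32/104 = 30.8%, Riverside 39/195 = 20.0% → St. Luke's
Overall: St. Luke's 1469/2586 = 56.8%, Riverside 1411/2853 = 49.5% → St. Luke's
St. Luke's wins overall and in every case group — no reversal.

Yes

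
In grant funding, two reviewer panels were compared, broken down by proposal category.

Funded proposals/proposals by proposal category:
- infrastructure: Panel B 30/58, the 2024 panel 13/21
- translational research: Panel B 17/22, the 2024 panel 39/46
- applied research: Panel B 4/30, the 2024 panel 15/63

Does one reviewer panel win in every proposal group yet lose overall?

Infrastructure: Panel B 30/58 = 51.7%, the 2024 panel 13/21 = 61.9% → the 2024 panel
Translational research: Panel B 17/22 = 77.3%, the 2024 panel 39/46 = 84.8% → the 2024 panel
Applied research: Panel B 4/30 = 13.3%, the 2024 panel 15/63 = 23.8% → the 2024 panel
Overall: Panel B 51/110 = 46.4%, the 2024 panel 67/130 = 51.5% → the 2024 panel
The 2024 panel wins overall and in every proposal group — no reversal.

No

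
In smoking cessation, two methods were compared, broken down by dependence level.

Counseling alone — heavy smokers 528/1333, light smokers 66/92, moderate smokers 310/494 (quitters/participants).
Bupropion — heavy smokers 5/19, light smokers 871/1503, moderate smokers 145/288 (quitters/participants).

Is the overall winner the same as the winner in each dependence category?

Heavy smokers: counseling alone 528/1333 = 39.6%, bupropion 5/19 = 26.3% → counseling alone
Light smokers: counseling alone 66/92 = 71.7%, bupropion 871/1503 = 58.0% → counseling alone
Moderate smokers: counseling alone 310/494 = 62.8%, bupropion 145/288 = 50.3% → counseling alone
Overall: counseling alone 904/1919 = 47.1%, bupropion 1021/1810 = 56.4% → bupropion
Counseling alone wins each dependence group but bupropion wins overall — the comparison reverses. Counseling alone's participants skew toward heavy smokers, which has a lower base rate.

No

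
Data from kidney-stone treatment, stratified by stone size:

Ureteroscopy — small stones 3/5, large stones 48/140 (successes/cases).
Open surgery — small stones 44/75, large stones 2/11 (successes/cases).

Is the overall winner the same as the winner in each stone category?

Small stones: ureteroscopy 3/5 = 60.0%, open surgery 44/75 = 58.7% → ureteroscopy
Large stones: ureteroscopy 48/140 = 34.3%, open surgery 2/11 = 18.2% → ureteroscopy
Overall: ureteroscopy 51/145 = 35.2%, open surgery 46/86 = 53.5% → open surgery
Ureteroscopy wins each stone group but open surgery wins overall — the comparison reverses. Ureteroscopy's cases skew toward large stones, which has a lower base rate.

No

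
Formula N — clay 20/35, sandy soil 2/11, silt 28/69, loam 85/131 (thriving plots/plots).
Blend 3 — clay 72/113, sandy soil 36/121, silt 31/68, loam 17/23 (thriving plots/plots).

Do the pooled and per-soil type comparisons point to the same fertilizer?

No

Clay: Formula N 20/35 = 57.1%, Blend 3 72/113 = 63.7% → Blend 3
Sandy soil: Formula N 2/11 = 18.2%, Blend 3 36/121 = 29.8% → Blend 3
Silt: Formula N 28/69 = 40.6%, Blend 3 31/68 = 45.6% → Blend 3
Loam: Formula N 85/131 = 64.9%, Blend 3 17/23 = 73.9% → Blend 3
Overall: Formula N 135/246 = 54.9%, Blend 3 156/325 = 48.0% → Formula N
Blend 3 wins each soil group but Formula N wins overall — the comparison reverses. Blend 3's plots skew toward sandy soil, which has a lower base rate.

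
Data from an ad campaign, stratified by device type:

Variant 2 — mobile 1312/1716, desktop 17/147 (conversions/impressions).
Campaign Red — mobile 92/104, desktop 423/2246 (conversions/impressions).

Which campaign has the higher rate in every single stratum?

Mobile: Variant 2 1312/1716 = 76.5%, Campaign Red 92/104 = 88.5% → Campaign Red
Desktop: Variant 2 17/147 = 11.6%, Campaign Red 423/2246 = 18.8% → Campaign Red
Campaign Red has the higher rate in both groups.

Campaign Red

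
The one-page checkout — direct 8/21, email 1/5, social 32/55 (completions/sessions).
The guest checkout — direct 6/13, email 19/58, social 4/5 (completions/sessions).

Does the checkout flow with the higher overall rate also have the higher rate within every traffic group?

No

Direct: the one-page checkout 8/21 = 38.1%, the guest checkout 6/13 = 46.2% → the guest checkout
Email: the one-page checkout 1/5 = 20.0%, the guest checkout 19/58 = 32.8% → the guest checkout
Social: the one-page checkout 32/55 = 58.2%, the guest checkout 4/5 = 80.0% → the guest checkout
Overall: the one-page checkout 41/81 = 50.6%, the guest checkout 29/76 = 38.2% → the one-page checkout
The guest checkout wins each traffic group but the one-page checkout wins overall — the comparison reverses. The guest checkout's sessions skew toward email, which has a lower base rate.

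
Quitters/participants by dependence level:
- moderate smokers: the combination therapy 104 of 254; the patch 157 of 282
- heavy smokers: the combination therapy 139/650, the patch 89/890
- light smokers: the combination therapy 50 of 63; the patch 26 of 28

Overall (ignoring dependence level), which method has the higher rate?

the combination therapy

Moderate smokers: the combination therapy 104/254 = 40.9%, the patch 157/282 = 55.7% → the patch
Heavy smokers: the combination therapy 139/650 = 21.4%, the patch 89/890 = 10.0% → the combination therapy
Light smokers: the combination therapy 50/63 = 79.4%, the patch 26/28 = 92.9% → the patch
Overall: the combination therapy 293/967 = 30.3%, the patch 272/1200 = 22.7% → the combination therapy
(Neither sweeps every dependence group, but the combination therapy has the higher pooled rate.)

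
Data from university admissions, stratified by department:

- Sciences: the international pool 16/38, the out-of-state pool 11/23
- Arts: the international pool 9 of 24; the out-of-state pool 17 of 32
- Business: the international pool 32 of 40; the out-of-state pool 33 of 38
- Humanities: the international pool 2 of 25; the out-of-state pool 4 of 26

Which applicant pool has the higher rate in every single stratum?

the out-of-state pool

Sciences: the international pool 16/38 = 42.1%, the out-of-state pool 11/23 = 47.8% → the out-of-state pool
Arts: the international pool 9/24 = 37.5%, the out-of-state pool 17/32 = 53.1% → the out-of-state pool
Business: the international pool 32/40 = 80.0%, the out-of-state pool 33/38 = 86.8% → the out-of-state pool
Humanities: the international pool 2/25 = 8.0%, the out-of-state pool 4/26 = 15.4% → the out-of-state pool
The out-of-state pool has the higher rate in all 4 groups.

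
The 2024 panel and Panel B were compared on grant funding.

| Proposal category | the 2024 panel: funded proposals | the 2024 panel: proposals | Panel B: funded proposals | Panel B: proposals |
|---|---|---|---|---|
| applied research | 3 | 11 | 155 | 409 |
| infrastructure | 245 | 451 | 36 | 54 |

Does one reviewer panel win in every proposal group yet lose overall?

Yes

Applied research: the 2024 panel 3/11 = 27.3%, Panel B 155/409 = 37.9% → Panel B
Infrastructure: the 2024 panel 245/451 = 54.3%, Panel B 36/54 = 66.7% → Panel B
Overall: the 2024 panel 248/462 = 53.7%, Panel B 191/463 = 41.3% → the 2024 panel
Panel B wins each proposal group but the 2024 panel wins overall — the comparison reverses. Panel B's proposals skew toward applied research, which has a lower base rate.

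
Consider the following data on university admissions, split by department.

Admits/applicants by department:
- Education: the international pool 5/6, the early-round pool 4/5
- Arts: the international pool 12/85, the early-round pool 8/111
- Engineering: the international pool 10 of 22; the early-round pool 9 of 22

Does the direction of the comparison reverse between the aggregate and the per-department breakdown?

No

Education: the international pool 5/6 = 83.3%, the early-round pool 4/5 = 80.0% → the international pool
Arts: the international pool 12/85 = 14.1%, the early-round pool 8/111 = 7.2% → the international pool
Engineering: the international pool 10/22 = 45.5%, the early-round pool 9/22 = 40.9% → the international pool
Overall: the international pool 27/113 = 23.9%, the early-round pool 21/138 = 15.2% → the international pool
The international pool wins overall and in every department group — no reversal.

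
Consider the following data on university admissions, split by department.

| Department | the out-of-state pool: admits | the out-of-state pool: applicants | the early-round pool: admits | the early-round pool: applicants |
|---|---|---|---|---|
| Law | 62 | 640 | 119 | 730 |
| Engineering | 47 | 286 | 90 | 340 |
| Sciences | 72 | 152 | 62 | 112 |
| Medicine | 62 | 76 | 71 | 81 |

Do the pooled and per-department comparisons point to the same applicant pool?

Yes

Law: the out-of-state pool 62/640 = 9.7%, the early-round pool 119/730 = 16.3% → the early-round pool
Engineering: the out-of-state pool 47/286 = 16.4%, the early-round pool 90/340 = 26.5% → the early-round pool
Sciences: the out-of-state pool 72/152 = 47.4%, the early-round pool 62/112 = 55.4% → the early-round pool
Medicine: the out-of-state pool 62/76 = 81.6%, the early-round pool 71/81 = 87.7% → the early-round pool
Overall: the out-of-state pool 243/1154 = 21.1%, the early-round pool 342/1263 = 27.1% → the early-round pool
The early-round pool wins overall and in every department group — no reversal.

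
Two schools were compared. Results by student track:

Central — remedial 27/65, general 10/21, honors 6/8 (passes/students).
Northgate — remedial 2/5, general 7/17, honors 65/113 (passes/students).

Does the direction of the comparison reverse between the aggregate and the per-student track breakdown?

Yes

Remedial: Central 27/65 = 41.5%, Northgate 2/5 = 40.0% → Central
General: Central 10/21 = 47.6%, Northgate 7/17 = 41.2% → Central
Honors: Central 6/8 = 75.0%, Northgate 65/113 = 57.5% → Central
Overall: Central 43/94 = 45.7%, Northgate 74/135 = 54.8% → Northgate
Central wins each student group but Northgate wins overall — the comparison reverses. Central's students skew toward remedial, which has a lower base rate.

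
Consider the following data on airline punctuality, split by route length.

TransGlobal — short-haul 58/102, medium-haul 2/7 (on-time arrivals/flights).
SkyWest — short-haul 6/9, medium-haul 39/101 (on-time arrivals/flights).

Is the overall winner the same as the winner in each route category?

No

Short-haul: TransGlobal 58/102 = 56.9%, SkyWest 6/9 = 66.7% → SkyWest
Medium-haul: TransGlobal 2/7 = 28.6%, SkyWest 39/101 = 38.6% → SkyWest
Overall: TransGlobal 60/109 = 55.0%, SkyWest 45/110 = 40.9% → TransGlobal
SkyWest wins each route group but TransGlobal wins overall — the comparison reverses. SkyWest's flights skew toward medium-haul, which has a lower base rate.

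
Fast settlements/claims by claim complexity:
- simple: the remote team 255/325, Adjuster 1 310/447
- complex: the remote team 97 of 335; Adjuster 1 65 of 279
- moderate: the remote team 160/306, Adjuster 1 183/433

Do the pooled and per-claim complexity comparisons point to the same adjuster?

Yes

Simple: the remote team 255/325 = 78.5%, Adjuster 1 310/447 = 69.4% → the remote team
Complex: the remote team 97/335 = 29.0%, Adjuster 1 65/279 = 23.3% → the remote team
Moderate: the remote team 160/306 = 52.3%, Adjuster 1 183/433 = 42.3% → the remote team
Overall: the remote team 512/966 = 53.0%, Adjuster 1 558/1159 = 48.1% → the remote team
The remote team wins overall and in every claim group — no reversal.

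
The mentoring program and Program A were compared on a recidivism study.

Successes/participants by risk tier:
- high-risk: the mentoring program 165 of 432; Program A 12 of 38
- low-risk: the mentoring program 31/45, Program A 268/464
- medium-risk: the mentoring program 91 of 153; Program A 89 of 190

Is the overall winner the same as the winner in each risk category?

High-risk: the mentoring program 165/432 = 38.2%, Program A 12/38 = 31.6% → the mentoring program
Low-risk: the mentoring program 31/45 = 68.9%, Program A 268/464 = 57.8% → the mentoring program
Medium-risk: the mentoring program 91/153 = 59.5%, Program A 89/190 = 46.8% → the mentoring program
Overall: the mentoring program 287/630 = 45.6%, Program A 369/692 = 53.3% → Program A
The mentoring program wins each risk group but Program A wins overall — the comparison reverses. The mentoring program's participants skew toward high-risk, which has a lower base rate.

No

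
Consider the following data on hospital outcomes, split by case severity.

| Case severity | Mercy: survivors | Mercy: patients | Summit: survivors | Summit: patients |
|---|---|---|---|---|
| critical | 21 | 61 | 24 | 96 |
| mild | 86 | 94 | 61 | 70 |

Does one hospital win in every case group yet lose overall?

No

Critical: Mercy 21/61 = 34.4%, Summit 24/96 = 25.0% → Mercy
Mild: Mercy 86/94 = 91.5%, Summit 61/70 = 87.1% → Mercy
Overall: Mercy 107/155 = 69.0%, Summit 85/166 = 51.2% → Mercy
Mercy wins overall and in every case group — no reversal.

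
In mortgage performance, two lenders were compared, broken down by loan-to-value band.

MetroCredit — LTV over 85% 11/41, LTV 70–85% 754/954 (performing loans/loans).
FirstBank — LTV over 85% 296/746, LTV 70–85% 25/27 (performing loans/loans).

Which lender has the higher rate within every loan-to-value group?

FirstBank

LTV over 85%: MetroCredit 11/41 = 26.8%, FirstBank 296/746 = 39.7% → FirstBank
LTV 70–85%: MetroCredit 754/954 = 79.0%, FirstBank 25/27 = 92.6% → FirstBank
FirstBank has the higher rate in both groups.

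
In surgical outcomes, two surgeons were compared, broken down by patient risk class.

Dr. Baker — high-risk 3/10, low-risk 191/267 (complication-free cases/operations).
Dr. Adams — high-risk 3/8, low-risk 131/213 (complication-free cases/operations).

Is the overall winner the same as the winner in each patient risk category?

High-risk: Dr. Baker 3/10 = 30.0%, Dr. Adams 3/8 = 37.5% → Dr. Adams
Low-risk: Dr. Baker 191/267 = 71.5%, Dr. Adams 131/213 = 61.5% → Dr. Baker
Overall: Dr. Baker 194/277 = 70.0%, Dr. Adams 134/221 = 60.6% → Dr. Baker
Neither sweeps: Dr. Baker wins 1 of 2 groups, Dr. Adams wins 1. Dr. Baker wins overall but not every group — no Simpson reversal.

No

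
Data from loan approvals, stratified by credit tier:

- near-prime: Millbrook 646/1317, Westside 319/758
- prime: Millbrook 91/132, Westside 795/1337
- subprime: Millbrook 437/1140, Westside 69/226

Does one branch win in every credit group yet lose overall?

Yes

Near-prime: Millbrook 646/1317 = 49.1%, Westside 319/758 = 42.1% → Millbrook
Prime: Millbrook 91/132 = 68.9%, Westside 795/1337 = 59.5% → Millbrook
Subprime: Millbrook 437/1140 = 38.3%, Westside 69/226 = 30.5% → Millbrook
Overall: Millbrook 1174/2589 = 45.3%, Westside 1183/2321 = 51.0% → Westside
Millbrook wins each credit group but Westside wins overall — the comparison reverses. Millbrook's applications skew toward subprime, which has a lower base rate.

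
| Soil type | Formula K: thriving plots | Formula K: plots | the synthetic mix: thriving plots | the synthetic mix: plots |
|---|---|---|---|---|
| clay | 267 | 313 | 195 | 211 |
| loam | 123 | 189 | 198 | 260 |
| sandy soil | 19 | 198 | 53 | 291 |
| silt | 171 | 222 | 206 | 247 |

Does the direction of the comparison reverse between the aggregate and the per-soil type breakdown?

No

Clay: Formula K 267/313 = 85.3%, the synthetic mix 195/211 = 92.4% → the synthetic mix
Loam: Formula K 123/189 = 65.1%, the synthetic mix 198/260 = 76.2% → the synthetic mix
Sandy soil: Formula K 19/198 = 9.6%, the synthetic mix 53/291 = 18.2% → the synthetic mix
Silt: Formula K 171/222 = 77.0%, the synthetic mix 206/247 = 83.4% → the synthetic mix
Overall: Formula K 580/922 = 62.9%, the synthetic mix 652/1009 = 64.6% → the synthetic mix
The synthetic mix wins overall and in every soil group — no reversal.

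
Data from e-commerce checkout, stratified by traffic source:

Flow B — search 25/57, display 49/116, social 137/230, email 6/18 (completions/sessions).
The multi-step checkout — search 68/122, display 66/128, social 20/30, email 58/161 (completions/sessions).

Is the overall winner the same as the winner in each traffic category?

No

Search: Flow B 25/57 = 43.9%, the multi-step checkout 68/122 = 55.7% → the multi-step checkout
Display: Flow B 49/116 = 42.2%, the multi-step checkout 66/128 = 51.6% → the multi-step checkout
Social: Flow B 137/230 = 59.6%, the multi-step checkout 20/30 = 66.7% → the multi-step checkout
Email: Flow B 6/18 = 33.3%, the multi-step checkout 58/161 = 36.0% → the multi-step checkout
Overall: Flow B 217/421 = 51.5%, the multi-step checkout 212/441 = 48.1% → Flow B
The multi-step checkout wins each traffic group but Flow B wins overall — the comparison reverses. The multi-step checkout's sessions skew toward email, which has a lower base rate.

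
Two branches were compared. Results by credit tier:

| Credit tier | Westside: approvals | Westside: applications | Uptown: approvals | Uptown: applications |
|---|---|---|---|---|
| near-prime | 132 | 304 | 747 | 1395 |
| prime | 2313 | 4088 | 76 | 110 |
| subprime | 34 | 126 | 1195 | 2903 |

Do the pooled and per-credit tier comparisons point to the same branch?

No

Near-prime: Westside 132/304 = 43.4%, Uptown 747/1395 = 53.5% → Uptown
Prime: Westside 2313/4088 = 56.6%, Uptown 76/110 = 69.1% → Uptown
Subprime: Westside 34/126 = 27.0%, Uptown 1195/2903 = 41.2% → Uptown
Overall: Westside 2479/4518 = 54.9%, Uptown 2018/4408 = 45.8% → Westside
Uptown wins each credit group but Westside wins overall — the comparison reverses. Uptown's applications skew toward subprime, which has a lower base rate.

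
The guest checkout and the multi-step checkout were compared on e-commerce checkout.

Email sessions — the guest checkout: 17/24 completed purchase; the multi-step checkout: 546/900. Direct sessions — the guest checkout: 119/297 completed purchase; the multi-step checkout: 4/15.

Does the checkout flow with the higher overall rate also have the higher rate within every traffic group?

Email: the guest checkout 17/24 = 70.8%, the multi-step checkout 546/900 = 60.7% → the guest checkout
Direct: the guest checkout 119/297 = 40.1%, the multi-step checkout 4/15 = 26.7% → the guest checkout
Overall: the guest checkout 136/321 = 42.4%, the multi-step checkout 550/915 = 60.1% → the multi-step checkout
The guest checkout wins each traffic group but the multi-step checkout wins overall — the comparison reverses. The guest checkout's sessions skew toward direct, which has a lower base rate.

No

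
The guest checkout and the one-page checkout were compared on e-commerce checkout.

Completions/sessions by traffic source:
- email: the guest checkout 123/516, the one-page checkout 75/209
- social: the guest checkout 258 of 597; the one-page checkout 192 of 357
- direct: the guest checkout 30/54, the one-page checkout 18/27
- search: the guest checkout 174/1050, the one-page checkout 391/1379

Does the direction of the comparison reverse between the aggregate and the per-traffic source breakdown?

No

Email: the guest checkout 123/516 = 23.8%, the one-page checkout 75/209 = 35.9% → the one-page checkout
Social: the guest checkout 258/597 = 43.2%, the one-page checkout 192/357 = 53.8% → the one-page checkout
Direct: the guest checkout 30/54 = 55.6%, the one-page checkout 18/27 = 66.7% → the one-page checkout
Search: the guest checkout 174/1050 = 16.6%, the one-page checkout 391/1379 = 28.4% → the one-page checkout
Overall: the guest checkout 585/2217 = 26.4%, the one-page checkout 676/1972 = 34.3% → the one-page checkout
The one-page checkout wins overall and in every traffic group — no reversal.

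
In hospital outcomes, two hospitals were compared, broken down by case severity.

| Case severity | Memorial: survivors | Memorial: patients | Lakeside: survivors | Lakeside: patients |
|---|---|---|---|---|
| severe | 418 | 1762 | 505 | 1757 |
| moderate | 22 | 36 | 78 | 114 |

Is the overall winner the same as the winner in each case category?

Severe: Memorial 418/1762 = 23.7%, Lakeside 505/1757 = 28.7% → Lakeside
Moderate: Memorial 22/36 = 61.1%, Lakeside 78/114 = 68.4% → Lakeside
Overall: Memorial 440/1798 = 24.5%, Lakeside 583/1871 = 31.2% → Lakeside
Lakeside wins overall and in every case group — no reversal.

Yes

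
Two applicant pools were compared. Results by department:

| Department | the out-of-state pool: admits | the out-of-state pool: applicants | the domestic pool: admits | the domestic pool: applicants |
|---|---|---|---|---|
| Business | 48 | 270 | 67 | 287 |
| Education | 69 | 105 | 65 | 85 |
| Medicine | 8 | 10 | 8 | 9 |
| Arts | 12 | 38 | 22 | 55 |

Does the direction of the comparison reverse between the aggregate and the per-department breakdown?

Business: the out-of-state pool 48/270 = 17.8%, the domestic pool 67/287 = 23.3% → the domestic pool
Education: the out-of-state pool 69/105 = 65.7%, the domestic pool 65/85 = 76.5% → the domestic pool
Medicine: the out-of-state pool 8/10 = 80.0%, the domestic pool 8/9 = 88.9% → the domestic pool
Arts: the out-of-state pool 12/38 = 31.6%, the domestic pool 22/55 = 40.0% → the domestic pool
Overall: the out-of-state pool 137/423 = 32.4%, the domestic pool 162/436 = 37.2% → the domestic pool
The domestic pool wins overall and in every department group — no reversal.

No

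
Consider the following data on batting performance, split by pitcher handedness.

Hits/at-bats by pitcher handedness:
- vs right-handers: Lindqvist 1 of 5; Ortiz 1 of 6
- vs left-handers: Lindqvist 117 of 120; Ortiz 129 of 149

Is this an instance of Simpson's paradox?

Vs right-handers: Lindqvist 1/5 = 20.0%, Ortiz 1/6 = 16.7% → Lindqvist
Vs left-handers: Lindqvist 117/120 = 97.5%, Ortiz 129/149 = 86.6% → Lindqvist
Overall: Lindqvist 118/125 = 94.4%, Ortiz 130/155 = 83.9% → Lindqvist
Lindqvist wins overall and in every pitcher group — no reversal.

No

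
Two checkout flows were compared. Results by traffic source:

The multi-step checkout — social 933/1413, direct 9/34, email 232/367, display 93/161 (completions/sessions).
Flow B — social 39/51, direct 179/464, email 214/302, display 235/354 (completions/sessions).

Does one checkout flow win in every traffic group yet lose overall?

Social: the multi-step checkout 933/1413 = 66.0%, Flow B 39/51 = 76.5% → Flow B
Direct: the multi-step checkout 9/34 = 26.5%, Flow B 179/464 = 38.6% → Flow B
Email: the multi-step checkout 232/367 = 63.2%, Flow B 214/302 = 70.9% → Flow B
Display: the multi-step checkout 93/161 = 57.8%, Flow B 235/354 = 66.4% → Flow B
Overall: the multi-step checkout 1267/1975 = 64.2%, Flow B 667/1171 = 57.0% → the multi-step checkout
Flow B wins each traffic group but the multi-step checkout wins overall — the comparison reverses. Flow B's sessions skew toward direct, which has a lower base rate.

Yes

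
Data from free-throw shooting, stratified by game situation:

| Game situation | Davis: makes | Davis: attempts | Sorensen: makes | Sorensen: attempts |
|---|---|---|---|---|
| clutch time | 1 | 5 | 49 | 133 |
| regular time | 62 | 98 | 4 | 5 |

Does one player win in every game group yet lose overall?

Clutch time: Davis 1/5 = 20.0%, Sorensen 49/133 = 36.8% → Sorensen
Regular time: Davis 62/98 = 63.3%, Sorensen 4/5 = 80.0% → Sorensen
Overall: Davis 63/103 = 61.2%, Sorensen 53/138 = 38.4% → Davis
Sorensen wins each game group but Davis wins overall — the comparison reverses. Sorensen's attempts skew toward clutch time, which has a lower base rate.

Yes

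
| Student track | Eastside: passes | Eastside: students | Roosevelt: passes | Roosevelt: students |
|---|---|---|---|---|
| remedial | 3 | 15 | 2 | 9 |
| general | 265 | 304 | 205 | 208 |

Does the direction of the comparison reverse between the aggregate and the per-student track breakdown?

No

Remedial: Eastside 3/15 = 20.0%, Roosevelt 2/9 = 22.2% → Roosevelt
General: Eastside 265/304 = 87.2%, Roosevelt 205/208 = 98.6% → Roosevelt
Overall: Eastside 268/319 = 84.0%, Roosevelt 207/217 = 95.4% → Roosevelt
Roosevelt wins overall and in every student group — no reversal.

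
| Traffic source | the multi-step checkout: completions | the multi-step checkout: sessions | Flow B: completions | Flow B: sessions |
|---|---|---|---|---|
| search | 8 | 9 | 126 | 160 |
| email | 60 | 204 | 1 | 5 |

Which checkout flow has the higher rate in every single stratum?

Search: the multi-step checkout 8/9 = 88.9%, Flow B 126/160 = 78.8% → the multi-step checkout
Email: the multi-step checkout 60/204 = 29.4%, Flow B 1/5 = 20.0% → the multi-step checkout
The multi-step checkout has the higher rate in both groups.

the multi-step checkout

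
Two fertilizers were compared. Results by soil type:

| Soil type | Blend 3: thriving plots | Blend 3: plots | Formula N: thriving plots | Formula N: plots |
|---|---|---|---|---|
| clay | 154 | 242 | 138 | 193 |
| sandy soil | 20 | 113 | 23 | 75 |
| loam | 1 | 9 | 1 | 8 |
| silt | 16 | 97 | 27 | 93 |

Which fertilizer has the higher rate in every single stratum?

Formula N

Clay: Blend 3 154/242 = 63.6%, Formula N 138/193 = 71.5% → Formula N
Sandy soil: Blend 3 20/113 = 17.7%, Formula N 23/75 = 30.7% → Formula N
Loam: Blend 3 1/9 = 11.1%, Formula N 1/8 = 12.5% → Formula N
Silt: Blend 3 16/97 = 16.5%, Formula N 27/93 = 29.0% → Formula N
Formula N has the higher rate in all 4 groups.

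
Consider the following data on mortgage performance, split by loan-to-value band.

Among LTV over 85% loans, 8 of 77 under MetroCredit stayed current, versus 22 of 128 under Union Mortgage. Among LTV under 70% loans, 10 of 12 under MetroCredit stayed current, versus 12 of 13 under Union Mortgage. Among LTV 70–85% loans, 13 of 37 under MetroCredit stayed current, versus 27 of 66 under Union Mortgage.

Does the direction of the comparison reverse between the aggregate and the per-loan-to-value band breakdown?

No

LTV over 85%: MetroCredit 8/77 = 10.4%, Union Mortgage 22/128 = 17.2% → Union Mortgage
LTV under 70%: MetroCredit 10/12 = 83.3%, Union Mortgage 12/13 = 92.3% → Union Mortgage
LTV 70–85%: MetroCredit 13/37 = 35.1%, Union Mortgage 27/66 = 40.9% → Union Mortgage
Overall: MetroCredit 31/126 = 24.6%, Union Mortgage 61/207 = 29.5% → Union Mortgage
Union Mortgage wins overall and in every loan-to-value group — no reversal.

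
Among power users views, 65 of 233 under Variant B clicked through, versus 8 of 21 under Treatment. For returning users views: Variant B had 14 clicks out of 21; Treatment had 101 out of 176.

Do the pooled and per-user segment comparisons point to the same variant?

Power users: Variant B 65/233 = 27.9%, Treatment 8/21 = 38.1% → Treatment
Returning users: Variant B 14/21 = 66.7%, Treatment 101/176 = 57.4% → Variant B
Overall: Variant B 79/254 = 31.1%, Treatment 109/197 = 55.3% → Treatment
Neither sweeps: Variant B wins 1 of 2 groups, Treatment wins 1. Treatment wins overall but not every group — no Simpson reversal.

No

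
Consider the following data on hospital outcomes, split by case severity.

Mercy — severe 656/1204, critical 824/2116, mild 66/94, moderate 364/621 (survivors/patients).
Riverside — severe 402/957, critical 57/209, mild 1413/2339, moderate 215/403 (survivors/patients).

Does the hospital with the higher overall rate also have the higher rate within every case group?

No

Severe: Mercy 656/1204 = 54.5%, Riverside 402/957 = 42.0% → Mercy
Critical: Mercy 824/2116 = 38.9%, Riverside 57/209 = 27.3% → Mercy
Mild: Mercy 66/94 = 70.2%, Riverside 1413/2339 = 60.4% → Mercy
Moderate: Mercy 364/621 = 58.6%, Riverside 215/403 = 53.3% → Mercy
Overall: Mercy 1910/4035 = 47.3%, Riverside 2087/3908 = 53.4% → Riverside
Mercy wins each case group but Riverside wins overall — the comparison reverses. Mercy's patients skew toward critical, which has a lower base rate.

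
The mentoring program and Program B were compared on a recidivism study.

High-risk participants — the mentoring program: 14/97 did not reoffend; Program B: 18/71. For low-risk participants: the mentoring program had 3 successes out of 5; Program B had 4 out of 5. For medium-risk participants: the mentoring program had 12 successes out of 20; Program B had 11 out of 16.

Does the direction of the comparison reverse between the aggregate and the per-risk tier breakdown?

No

High-risk: the mentoring program 14/97 = 14.4%, Program B 18/71 = 25.4% → Program B
Low-risk: the mentoring program 3/5 = 60.0%, Program B 4/5 = 80.0% → Program B
Medium-risk: the mentoring program 12/20 = 60.0%, Program B 11/16 = 68.8% → Program B
Overall: the mentoring program 29/122 = 23.8%, Program B 33/92 = 35.9% → Program B
Program B wins overall and in every risk group — no reversal.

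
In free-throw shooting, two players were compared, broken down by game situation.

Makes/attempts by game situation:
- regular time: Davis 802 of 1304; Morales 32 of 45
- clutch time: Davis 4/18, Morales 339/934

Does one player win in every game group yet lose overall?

Yes

Regular time: Davis 802/1304 = 61.5%, Morales 32/45 = 71.1% → Morales
Clutch time: Davis 4/18 = 22.2%, Morales 339/934 = 36.3% → Morales
Overall: Davis 806/1322 = 61.0%, Morales 371/979 = 37.9% → Davis
Morales wins each game group but Davis wins overall — the comparison reverses. Morales's attempts skew toward clutch time, which has a lower base rate.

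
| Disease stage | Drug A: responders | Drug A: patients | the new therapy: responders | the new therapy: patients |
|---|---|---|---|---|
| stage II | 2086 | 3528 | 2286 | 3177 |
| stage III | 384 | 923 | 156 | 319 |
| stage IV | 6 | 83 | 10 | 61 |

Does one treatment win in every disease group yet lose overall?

No

Stage II: Drug A 2086/3528 = 59.1%, the new therapy 2286/3177 = 72.0% → the new therapy
Stage III: Drug A 384/923 = 41.6%, the new therapy 156/319 = 48.9% → the new therapy
Stage IV: Drug A 6/83 = 7.2%, the new therapy 10/61 = 16.4% → the new therapy
Overall: Drug A 2476/4534 = 54.6%, the new therapy 2452/3557 = 68.9% → the new therapy
The new therapy wins overall and in every disease group — no reversal.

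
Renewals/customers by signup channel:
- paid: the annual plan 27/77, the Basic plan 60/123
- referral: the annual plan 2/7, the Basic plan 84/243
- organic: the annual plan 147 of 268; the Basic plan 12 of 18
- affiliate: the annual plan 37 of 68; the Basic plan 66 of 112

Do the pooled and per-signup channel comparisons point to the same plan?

Paid: the annual plan 27/77 = 35.1%, the Basic plan 60/123 = 48.8% → the Basic plan
Referral: the annual plan 2/7 = 28.6%, the Basic plan 84/243 = 34.6% → the Basic plan
Organic: the annual plan 147/268 = 54.9%, the Basic plan 12/18 = 66.7% → the Basic plan
Affiliate: the annual plan 37/68 = 54.4%, the Basic plan 66/112 = 58.9% → the Basic plan
Overall: the annual plan 213/420 = 50.7%, the Basic plan 222/496 = 44.8% → the annual plan
The Basic plan wins each signup group but the annual plan wins overall — the comparison reverses. The Basic plan's customers skew toward referral, which has a lower base rate.

No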